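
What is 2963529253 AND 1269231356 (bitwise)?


0b10110000101000111101111000100101 & 0b1001011101001101110111011111100 = 0b101000101100111000100100 = 10669604

10669604


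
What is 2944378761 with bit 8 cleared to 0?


2944378761 & ~(1 << 8) = 2944378505

2944378505


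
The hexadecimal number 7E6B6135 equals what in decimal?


7E6B6135 hex = 2120966453 decimal

2120966453


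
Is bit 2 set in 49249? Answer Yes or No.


0b1100000001100001, bit 2 = 0. No

No


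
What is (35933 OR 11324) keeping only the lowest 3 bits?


Step 1: 35933 | 11324 = 44157
Step 2: 44157 & 7 = 5

5


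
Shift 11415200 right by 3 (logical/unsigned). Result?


0b101011100010111010100000 >> 3 = 0b101011100010111010100 = 1426900

1426900


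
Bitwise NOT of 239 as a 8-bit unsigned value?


~0b11101111 = 0b10000 = 16 (8-bit unsigned)

16


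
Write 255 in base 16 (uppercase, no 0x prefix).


255 = FF hex

FF


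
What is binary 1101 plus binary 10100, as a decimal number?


1101 + 10100 = 100001 = 33

33


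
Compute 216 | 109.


0b11011000 | 0b1101101 = 0b11111101 = 253

253


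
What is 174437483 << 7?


0b1010011001011011010001101011 << 7 = 0b10100110010110110100011010110000000 = 22327997824

22327997824


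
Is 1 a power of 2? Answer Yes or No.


0b1. Only one bit set => Yes

Yes


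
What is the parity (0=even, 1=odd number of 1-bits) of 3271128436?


0b11000010111110010111010101110100 has 18 ones => parity 0

0


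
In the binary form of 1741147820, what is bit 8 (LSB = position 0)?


0b1100111110001111100111010101100, position 8 = 0

0


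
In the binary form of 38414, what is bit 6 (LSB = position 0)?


0b1001011000001110, position 6 = 0

0


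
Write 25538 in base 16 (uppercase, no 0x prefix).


25538 = 63C2 hex

63C2


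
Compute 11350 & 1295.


0b10110001010110 & 0b10100001111 = 0b10000000110 = 1030

1030


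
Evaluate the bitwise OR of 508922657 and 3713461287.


0b11110010101011000101100100001 | 0b11011101010101101110110000100111 = 0b11011111010101111110111100100111 = 3747082023

3747082023


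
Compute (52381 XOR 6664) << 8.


Step 1: 52381 ^ 6664 = 54933
Step 2: 54933 << 8 = 14062848

14062848


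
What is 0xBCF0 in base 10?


BCF0 hex = 48368 decimal

48368


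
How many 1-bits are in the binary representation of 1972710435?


0b1110101100101010010110000100011 has 15 set bits

15


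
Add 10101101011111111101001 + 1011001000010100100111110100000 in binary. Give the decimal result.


10101101011111111101001 + 1011001000010100100111110100000 = 1011001011000010000111110001001 = 1499533193

1499533193


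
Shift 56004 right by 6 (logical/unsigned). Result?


0b1101101011000100 >> 6 = 0b1101101011 = 875

875


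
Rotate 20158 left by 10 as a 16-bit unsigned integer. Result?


Rotate 0b100111010111110 left by 10 (16-bit) = 0b1111100100111010 = 63802

63802


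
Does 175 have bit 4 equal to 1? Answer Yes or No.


0b10101111, bit 4 = 0. No

No


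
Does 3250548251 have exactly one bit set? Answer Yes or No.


0b11000001101111110110111000011011. Multiple bits set => No

No


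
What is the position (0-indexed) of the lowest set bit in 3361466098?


0b11001000010110111110011011110010. Lowest set bit at position 1

1


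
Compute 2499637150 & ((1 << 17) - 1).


2499637150 & 131071 = 94110

94110


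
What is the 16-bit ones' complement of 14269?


14269 ^ 65535 = 51266

51266


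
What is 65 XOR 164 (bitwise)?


0b1000001 ^ 0b10100100 = 0b11100101 = 229

229


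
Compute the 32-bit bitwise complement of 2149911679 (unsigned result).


~0b10000000001001010000110001111111 = 0b1111111110110101111001110000000 = 2145055616 (32-bit unsigned)

2145055616


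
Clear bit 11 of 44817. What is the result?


44817 & ~(1 << 11) = 42769

42769


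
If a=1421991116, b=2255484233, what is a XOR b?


1421991116 ^ 2255484233 = 3534629253

3534629253


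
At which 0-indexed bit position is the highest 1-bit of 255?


0b11111111. Highest set bit at position 7

7


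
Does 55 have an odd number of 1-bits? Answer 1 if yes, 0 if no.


0b110111 has 5 ones => parity 1

1


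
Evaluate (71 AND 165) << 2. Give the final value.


Step 1: 71 & 165 = 5
Step 2: 5 << 2 = 20

20


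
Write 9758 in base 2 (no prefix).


9758 = 10011000011110 in binary

10011000011110


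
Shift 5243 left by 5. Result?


0b1010001111011 << 5 = 0b101000111101100000 = 167776

167776


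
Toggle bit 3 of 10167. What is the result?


10167 ^ (1 << 3) = 10167 ^ 8 = 10175

10175


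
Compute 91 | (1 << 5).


91 | (1 << 5) = 91 | 32 = 123

123


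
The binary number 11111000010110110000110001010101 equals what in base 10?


11111000010110110000110001010101 in decimal = 4166716501

4166716501


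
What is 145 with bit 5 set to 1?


145 | (1 << 5) = 145 | 32 = 177

177


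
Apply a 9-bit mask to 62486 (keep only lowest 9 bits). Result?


62486 & 511 = 22

22


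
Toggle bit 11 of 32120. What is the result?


32120 ^ (1 << 11) = 32120 ^ 2048 = 30072

30072


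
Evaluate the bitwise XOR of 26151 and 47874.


0b110011000100111 ^ 0b1011101100000010 = 0b1101110100100101 = 56613

56613


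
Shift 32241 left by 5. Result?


0b111110111110001 << 5 = 0b11111011111000100000 = 1031712

1031712


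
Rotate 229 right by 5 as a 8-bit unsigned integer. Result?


Rotate 0b11100101 right by 5 (8-bit) = 0b101111 = 47

47


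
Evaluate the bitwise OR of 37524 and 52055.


0b1001001010010100 | 0b1100101101010111 = 0b1101101111010111 = 56279

56279


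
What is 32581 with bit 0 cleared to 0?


32581 & ~(1 << 0) = 32580

32580


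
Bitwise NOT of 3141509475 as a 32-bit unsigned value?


~0b10111011001111111010000101100011 = 0b1000100110000000101111010011100 = 1153457820 (32-bit unsigned)

1153457820


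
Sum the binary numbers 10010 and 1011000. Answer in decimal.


10010 + 1011000 = 1101010 = 106

106


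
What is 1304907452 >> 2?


0b1001101110001110100111010111100 >> 2 = 0b10011011100011101001110101111 = 326226863

326226863


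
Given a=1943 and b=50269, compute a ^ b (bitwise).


1943 ^ 50269 = 50122

50122


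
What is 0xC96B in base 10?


C96B hex = 51563 decimal

51563


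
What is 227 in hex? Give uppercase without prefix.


227 = E3 hex

E3


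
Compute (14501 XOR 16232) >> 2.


Step 1: 14501 ^ 16232 = 1997
Step 2: 1997 >> 2 = 499

499


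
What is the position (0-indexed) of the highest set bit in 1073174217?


0b111111111101110101011011001001. Highest set bit at position 29

29


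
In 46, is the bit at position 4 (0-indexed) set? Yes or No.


0b101110, bit 4 = 0. No

No


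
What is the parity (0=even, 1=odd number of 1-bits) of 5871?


0b1011011101111 has 10 ones => parity 0

0


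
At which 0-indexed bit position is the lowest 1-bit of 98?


0b1100010. Lowest set bit at position 1

1


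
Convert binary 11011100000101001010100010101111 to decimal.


11011100000101001010100010101111 in decimal = 3692341423

3692341423


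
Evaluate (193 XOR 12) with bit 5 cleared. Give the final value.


Step 1: 193 ^ 12 = 205
Step 2: 205 & ~(1 << 5) = 205

205


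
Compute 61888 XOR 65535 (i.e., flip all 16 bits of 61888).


61888 ^ 65535 = 3647

3647


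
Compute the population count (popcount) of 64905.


0b1111110110001001 has 10 set bits

10


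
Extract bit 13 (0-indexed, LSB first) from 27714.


0b110110001000010, position 13 = 1

1


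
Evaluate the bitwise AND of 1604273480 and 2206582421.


0b1011111100111110100010101001000 & 0b10000011100001011100011010010101 = 0b11100001010100010000000000 = 59065344

59065344


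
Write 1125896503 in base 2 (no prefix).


1125896503 = 1000011000110111101000100110111 in binary

1000011000110111101000100110111


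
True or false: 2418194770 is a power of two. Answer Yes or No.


0b10010000001000101011100101010010. Multiple bits set => No

No


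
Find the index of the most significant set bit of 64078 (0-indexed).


0b1111101001001110. Highest set bit at position 15

15


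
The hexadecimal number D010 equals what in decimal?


D010 hex = 53264 decimal

53264


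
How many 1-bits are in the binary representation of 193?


0b11000001 has 3 set bits

3


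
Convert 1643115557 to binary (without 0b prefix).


1643115557 = 1100001111011111111010000100101 in binary

1100001111011111111010000100101


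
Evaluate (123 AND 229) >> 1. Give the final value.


Step 1: 123 & 229 = 97
Step 2: 97 >> 1 = 48

48


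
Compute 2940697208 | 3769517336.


0b10101111010001110111101001111000 | 0b11100000101011100100010100011000 = 0b11101111111011110111111101111000 = 4025450360

4025450360


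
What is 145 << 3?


0b10010001 << 3 = 0b10010001000 = 1160

1160


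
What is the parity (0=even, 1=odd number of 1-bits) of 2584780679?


0b10011010000100001001111110000111 has 15 ones => parity 1

1


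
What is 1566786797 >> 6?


0b1011101011000110100010011101101 >> 6 = 0b1011101011000110100010011 = 24481043

24481043


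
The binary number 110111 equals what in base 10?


110111 in decimal = 55

55


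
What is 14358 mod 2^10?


14358 & 1023 = 22

22


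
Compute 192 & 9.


0b11000000 & 0b1001 = 0b0 = 0

0


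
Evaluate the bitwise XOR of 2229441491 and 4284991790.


0b10000100111000101001001111010011 ^ 0b11111111011001111100100100101110 = 0b1111011100001010101101011111101 = 2072337149

2072337149


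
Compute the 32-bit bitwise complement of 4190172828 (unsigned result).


~0b11111001110000001111011010011100 = 0b110001111110000100101100011 = 104794467 (32-bit unsigned)

104794467


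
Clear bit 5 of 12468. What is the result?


12468 & ~(1 << 5) = 12436

12436


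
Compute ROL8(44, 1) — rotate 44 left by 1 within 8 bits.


Rotate 0b101100 left by 1 (8-bit) = 0b1011000 = 88

88


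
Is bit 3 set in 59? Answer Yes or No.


0b111011, bit 3 = 1. Yes

Yes


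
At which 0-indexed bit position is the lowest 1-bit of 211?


0b11010011. Lowest set bit at position 0

0


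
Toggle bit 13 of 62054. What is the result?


62054 ^ (1 << 13) = 62054 ^ 8192 = 53862

53862


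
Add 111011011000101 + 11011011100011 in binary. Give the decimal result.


111011011000101 + 11011011100011 = 1010110110101000 = 44456

44456


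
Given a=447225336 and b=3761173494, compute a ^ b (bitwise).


447225336 ^ 3761173494 = 4203146766

4203146766


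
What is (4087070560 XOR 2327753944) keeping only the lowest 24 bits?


Step 1: 4087070560 ^ 2327753944 = 2032470968
Step 2: 2032470968 & 16777215 = 2427832

2427832


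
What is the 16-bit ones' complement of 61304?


61304 ^ 65535 = 4231

4231


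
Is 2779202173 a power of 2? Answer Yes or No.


0b10100101101001110100001001111101. Multiple bits set => No

No


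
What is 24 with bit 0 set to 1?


24 | (1 << 0) = 24 | 1 = 25

25


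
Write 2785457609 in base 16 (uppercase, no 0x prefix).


2785457609 = A606B5C9 hex

A606B5C9


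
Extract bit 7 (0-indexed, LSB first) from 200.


0b11001000, position 7 = 1

1


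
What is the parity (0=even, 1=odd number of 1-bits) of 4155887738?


0b11110111101101011101000001111010 has 20 ones => parity 0

0


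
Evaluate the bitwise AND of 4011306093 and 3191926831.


0b11101111000101111010110001101101 & 0b10111110010000001111000000101111 = 0b10101110000000001010000000101101 = 2919276589

2919276589


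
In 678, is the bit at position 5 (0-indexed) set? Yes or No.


0b1010100110, bit 5 = 1. Yes

Yes


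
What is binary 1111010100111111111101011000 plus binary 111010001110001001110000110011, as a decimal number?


1111010100111111111101011000 + 111010001110001001110000110011 = 1001001100011001001101110001011 = 1233951627

1233951627


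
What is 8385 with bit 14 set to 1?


8385 | (1 << 14) = 8385 | 16384 = 24769

24769


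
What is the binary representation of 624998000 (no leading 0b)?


624998000 = 100101010000001011011001110000 in binary

100101010000001011011001110000


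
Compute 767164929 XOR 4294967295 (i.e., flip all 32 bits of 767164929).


767164929 ^ 4294967295 = 3527802366

3527802366


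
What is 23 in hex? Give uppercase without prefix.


23 = 17 hex

17


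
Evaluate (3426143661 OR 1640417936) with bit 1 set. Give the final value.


Step 1: 3426143661 | 1640417936 = 3992375229
Step 2: 3992375229 | (1 << 1) = 3992375229 | 2 = 3992375231

3992375231


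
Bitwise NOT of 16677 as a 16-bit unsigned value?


~0b100000100100101 = 0b1011111011011010 = 48858 (16-bit unsigned)

48858


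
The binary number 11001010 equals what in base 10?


11001010 in decimal = 202

202


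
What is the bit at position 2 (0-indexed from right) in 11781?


0b10111000000101, position 2 = 1

1


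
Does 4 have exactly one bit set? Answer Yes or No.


0b100. Only one bit set => Yes

Yes


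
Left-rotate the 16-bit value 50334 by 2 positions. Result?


Rotate 0b1100010010011110 left by 2 (16-bit) = 0b1001001111011 = 4731

4731


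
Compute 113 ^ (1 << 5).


113 ^ (1 << 5) = 113 ^ 32 = 81

81


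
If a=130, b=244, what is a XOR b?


130 ^ 244 = 118

118


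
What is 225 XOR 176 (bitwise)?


0b11100001 ^ 0b10110000 = 0b1010001 = 81

81


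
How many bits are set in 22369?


0b101011101100001 has 8 set bits

8


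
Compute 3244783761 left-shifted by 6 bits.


0b11000001011001110111100010010001 << 6 = 0b11000001011001110111100010010001000000 = 207666160704

207666160704


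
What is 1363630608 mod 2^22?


1363630608 & 4194303 = 481808

481808


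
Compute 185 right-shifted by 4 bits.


0b10111001 >> 4 = 0b1011 = 11

11


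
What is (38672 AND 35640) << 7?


Step 1: 38672 & 35640 = 33552
Step 2: 33552 << 7 = 4294656

4294656


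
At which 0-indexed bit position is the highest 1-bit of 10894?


0b10101010001110. Highest set bit at position 13

13


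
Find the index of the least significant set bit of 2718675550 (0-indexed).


0b10100010000010111011001001011110. Lowest set bit at position 1

1


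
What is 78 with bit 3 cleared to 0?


78 & ~(1 << 3) = 70

70


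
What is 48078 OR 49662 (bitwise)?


0b1011101111001110 | 0b1100000111111110 = 0b1111101111111110 = 64510

64510


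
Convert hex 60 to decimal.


60 hex = 96 decimal

96


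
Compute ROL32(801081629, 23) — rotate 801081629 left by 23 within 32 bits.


Rotate 0b101111101111111000100100011101 left by 23 (32-bit) = 0b10001110100101111101111111000100 = 2392317892

2392317892


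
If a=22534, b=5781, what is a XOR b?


22534 ^ 5781 = 20115

20115


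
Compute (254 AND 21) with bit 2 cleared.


Step 1: 254 & 21 = 20
Step 2: 20 & ~(1 << 2) = 16

16


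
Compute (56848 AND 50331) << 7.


Step 1: 56848 & 50331 = 50192
Step 2: 50192 << 7 = 6424576

6424576


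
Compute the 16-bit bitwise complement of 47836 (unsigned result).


~0b1011101011011100 = 0b100010100100011 = 17699 (16-bit unsigned)

17699


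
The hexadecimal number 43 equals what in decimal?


43 hex = 67 decimal

67


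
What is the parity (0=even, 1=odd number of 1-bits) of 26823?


0b110100011000111 has 8 ones => parity 0

0


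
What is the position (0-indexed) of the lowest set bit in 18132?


0b100011011010100. Lowest set bit at position 2

2


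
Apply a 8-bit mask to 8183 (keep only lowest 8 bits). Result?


8183 & 255 = 247

247


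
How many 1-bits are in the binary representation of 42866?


0b1010011101110010 has 9 set bits

9


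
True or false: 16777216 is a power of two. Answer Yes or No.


0b1000000000000000000000000. Only one bit set => Yes

Yes


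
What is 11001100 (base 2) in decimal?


11001100 in decimal = 204

204


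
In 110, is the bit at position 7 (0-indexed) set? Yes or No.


0b1101110, bit 7 = 0. No

No


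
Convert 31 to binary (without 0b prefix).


31 = 11111 in binary

11111


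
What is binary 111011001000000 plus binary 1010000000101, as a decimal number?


111011001000000 + 1010000000101 = 1000101001000101 = 35397

35397


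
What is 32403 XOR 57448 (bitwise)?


0b111111010010011 ^ 0b1110000001101000 = 0b1001111011111011 = 40699

40699


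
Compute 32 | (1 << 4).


32 | (1 << 4) = 32 | 16 = 48

48


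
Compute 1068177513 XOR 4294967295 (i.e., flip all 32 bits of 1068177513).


1068177513 ^ 4294967295 = 3226789782

3226789782


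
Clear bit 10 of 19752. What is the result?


19752 & ~(1 << 10) = 18728

18728


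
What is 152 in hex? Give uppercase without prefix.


152 = 98 hex

98


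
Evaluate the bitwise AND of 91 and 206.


0b1011011 & 0b11001110 = 0b1001010 = 74

74


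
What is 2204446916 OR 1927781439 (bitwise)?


0b10000011011001010011000011000100 | 0b1110010111001111001110000111111 = 0b11110011111001111011110011111111 = 4092050687

4092050687


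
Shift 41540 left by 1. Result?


0b1010001001000100 << 1 = 0b10100010010001000 = 83080

83080


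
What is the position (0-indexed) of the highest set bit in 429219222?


0b11001100101010101110110010110. Highest set bit at position 28

28


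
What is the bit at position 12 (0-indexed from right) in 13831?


0b11011000000111, position 12 = 1

1


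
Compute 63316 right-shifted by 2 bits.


0b1111011101010100 >> 2 = 0b11110111010101 = 15829

15829


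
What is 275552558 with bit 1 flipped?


275552558 ^ (1 << 1) = 275552558 ^ 2 = 275552556

275552556


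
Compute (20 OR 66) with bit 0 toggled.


Step 1: 20 | 66 = 86
Step 2: 86 ^ (1 << 0) = 86 ^ 1 = 87

87


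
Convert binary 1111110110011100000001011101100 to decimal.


1111110110011100000001011101100 in decimal = 2127430380

2127430380


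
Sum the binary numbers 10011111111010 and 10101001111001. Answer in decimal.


10011111111010 + 10101001111001 = 101001001110011 = 21107

21107


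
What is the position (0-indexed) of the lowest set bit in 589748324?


0b100011001001101101100001100100. Lowest set bit at position 2

2


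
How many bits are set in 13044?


0b11001011110100 has 8 set bits

8


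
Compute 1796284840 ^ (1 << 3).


1796284840 ^ (1 << 3) = 1796284840 ^ 8 = 1796284832

1796284832


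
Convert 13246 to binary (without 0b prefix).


13246 = 11001110111110 in binary

11001110111110


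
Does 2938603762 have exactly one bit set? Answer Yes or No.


0b10101111001001111000100011110010. Multiple bits set => No

No


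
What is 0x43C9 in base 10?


43C9 hex = 17353 decimal

17353


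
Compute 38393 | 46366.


0b1001010111111001 | 0b1011010100011110 = 0b1011010111111111 = 46591

46591


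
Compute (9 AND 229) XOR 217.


Step 1: 9 & 229 = 1
Step 2: 1 ^ 217 = 216

216


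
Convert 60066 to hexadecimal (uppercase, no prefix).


60066 = EAA2 hex

EAA2


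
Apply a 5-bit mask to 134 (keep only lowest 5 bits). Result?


134 & 31 = 6

6


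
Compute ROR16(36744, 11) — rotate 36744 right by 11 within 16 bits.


Rotate 0b1000111110001000 right by 11 (16-bit) = 0b1111000100010001 = 61713

61713


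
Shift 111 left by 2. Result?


0b1101111 << 2 = 0b110111100 = 444

444


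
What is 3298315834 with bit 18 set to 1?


3298315834 | (1 << 18) = 3298315834 | 262144 = 3298577978

3298577978


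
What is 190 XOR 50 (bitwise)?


0b10111110 ^ 0b110010 = 0b10001100 = 140

140


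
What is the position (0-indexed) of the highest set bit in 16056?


0b11111010111000. Highest set bit at position 13

13


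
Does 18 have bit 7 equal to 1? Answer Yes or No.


0b10010, bit 7 = 0. No

No


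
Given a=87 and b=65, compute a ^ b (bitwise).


87 ^ 65 = 22

22


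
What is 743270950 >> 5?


0b101100010011010110101000100110 >> 5 = 0b1011000100110101101010001 = 23227217

23227217


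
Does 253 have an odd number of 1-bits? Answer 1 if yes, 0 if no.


0b11111101 has 7 ones => parity 1

1


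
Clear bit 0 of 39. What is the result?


39 & ~(1 << 0) = 38

38


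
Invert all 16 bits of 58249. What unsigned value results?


58249 ^ 65535 = 7286

7286


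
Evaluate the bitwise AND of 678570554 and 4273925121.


0b101000011100100010101000111010 & 0b11111110101111101110110000000001 = 0b101000001100100010100000000000 = 674375680

674375680


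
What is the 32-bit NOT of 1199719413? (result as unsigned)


~0b1000111100000100100001111110101 = 0b10111000011111011011110000001010 = 3095247882 (32-bit unsigned)

3095247882


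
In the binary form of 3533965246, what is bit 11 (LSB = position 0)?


0b11010010101001000000011110111110, position 11 = 0

0


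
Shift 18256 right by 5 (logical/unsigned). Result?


0b100011101010000 >> 5 = 0b1000111010 = 570

570


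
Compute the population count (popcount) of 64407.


0b1111101110010111 has 12 set bits

12


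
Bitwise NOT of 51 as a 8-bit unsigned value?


~0b110011 = 0b11001100 = 204 (8-bit unsigned)

204


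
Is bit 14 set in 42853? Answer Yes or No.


0b1010011101100101, bit 14 = 0. No

No


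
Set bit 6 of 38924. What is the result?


38924 | (1 << 6) = 38924 | 64 = 38988

38988


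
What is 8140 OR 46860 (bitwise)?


0b1111111001100 | 0b1011011100001100 = 0b1011111111001100 = 49100

49100


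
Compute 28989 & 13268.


0b111000100111101 & 0b11001111010100 = 0b11000100010100 = 12564

12564


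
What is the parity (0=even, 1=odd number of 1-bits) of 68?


0b1000100 has 2 ones => parity 0

0


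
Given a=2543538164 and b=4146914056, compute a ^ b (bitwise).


2543538164 ^ 4146914056 = 1622650108

1622650108


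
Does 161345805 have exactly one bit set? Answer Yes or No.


0b1001100111011111000100001101. Multiple bits set => No

No


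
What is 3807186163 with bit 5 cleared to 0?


3807186163 & ~(1 << 5) = 3807186131

3807186131


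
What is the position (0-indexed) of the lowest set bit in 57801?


0b1110000111001001. Lowest set bit at position 0

0


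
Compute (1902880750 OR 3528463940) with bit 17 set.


Step 1: 1902880750 | 3528463940 = 4084971502
Step 2: 4084971502 | (1 << 17) = 4084971502 | 131072 = 4084971502

4084971502


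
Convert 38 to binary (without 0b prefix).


38 = 100110 in binary

100110


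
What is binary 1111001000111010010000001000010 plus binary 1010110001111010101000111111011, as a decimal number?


1111001000111010010000001000010 + 1010110001111010101000111111011 = 11001111010110100111001000111101 = 3478811197

3478811197


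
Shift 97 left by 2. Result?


0b1100001 << 2 = 0b110000100 = 388

388


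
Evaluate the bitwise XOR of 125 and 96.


0b1111101 ^ 0b1100000 = 0b11101 = 29

29


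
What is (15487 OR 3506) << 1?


Step 1: 15487 | 3506 = 15871
Step 2: 15871 << 1 = 31742

31742


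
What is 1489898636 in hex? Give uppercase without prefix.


1489898636 = 58CE0C8C hex

58CE0C8C


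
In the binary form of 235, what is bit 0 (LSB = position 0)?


0b11101011, position 0 = 1

1


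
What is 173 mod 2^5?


173 & 31 = 13

13


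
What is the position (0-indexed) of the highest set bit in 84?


0b1010100. Highest set bit at position 6

6


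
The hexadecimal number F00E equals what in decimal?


F00E hex = 61454 decimal

61454


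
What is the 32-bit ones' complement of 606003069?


606003069 ^ 4294967295 = 3688964226

3688964226


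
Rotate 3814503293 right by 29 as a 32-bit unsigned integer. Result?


Rotate 0b11100011010111001011001101111101 right by 29 (32-bit) = 0b11010111001011001101111101111 = 451255279

451255279


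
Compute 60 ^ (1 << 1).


60 ^ (1 << 1) = 60 ^ 2 = 62

62


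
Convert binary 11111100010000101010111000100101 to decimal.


11111100010000101010111000100101 in decimal = 4232228389

4232228389


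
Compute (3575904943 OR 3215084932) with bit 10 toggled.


Step 1: 3575904943 | 3215084932 = 4288937903
Step 2: 4288937903 ^ (1 << 10) = 4288937903 ^ 1024 = 4288936879

4288936879


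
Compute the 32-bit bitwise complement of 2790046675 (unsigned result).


~0b10100110010011001011101111010011 = 0b1011001101100110100010000101100 = 1504920620 (32-bit unsigned)

1504920620


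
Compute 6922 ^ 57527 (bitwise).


0b1101100001010 ^ 0b1110000010110111 = 0b1111101110111101 = 64445

64445


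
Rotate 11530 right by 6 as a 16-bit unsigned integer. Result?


Rotate 0b10110100001010 right by 6 (16-bit) = 0b10100010110100 = 10420

10420


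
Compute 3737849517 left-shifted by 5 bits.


0b11011110110010110000111010101101 << 5 = 0b1101111011001011000011101010110100000 = 119611184544

119611184544


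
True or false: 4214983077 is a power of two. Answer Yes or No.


0b11111011001110111000100110100101. Multiple bits set => No

No


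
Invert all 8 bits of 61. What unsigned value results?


61 ^ 255 = 194

194


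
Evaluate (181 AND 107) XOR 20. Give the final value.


Step 1: 181 & 107 = 33
Step 2: 33 ^ 20 = 53

53


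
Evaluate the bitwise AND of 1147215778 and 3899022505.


0b1000100011000010001111110100010 & 0b11101000011001100101110010101001 = 0b1000000011000000001110010100000 = 1080040608

1080040608


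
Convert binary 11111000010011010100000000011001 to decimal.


11111000010011010100000000011001 in decimal = 4165812249

4165812249


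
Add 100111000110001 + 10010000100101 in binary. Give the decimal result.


100111000110001 + 10010000100101 = 111001001010110 = 29270

29270


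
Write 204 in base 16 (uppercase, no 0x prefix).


204 = CC hex

CC


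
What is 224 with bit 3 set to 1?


224 | (1 << 3) = 224 | 8 = 232

232


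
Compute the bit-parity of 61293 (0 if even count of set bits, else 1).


0b1110111101101101 has 12 ones => parity 0

0


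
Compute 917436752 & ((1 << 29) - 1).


917436752 & 536870911 = 380565840

380565840


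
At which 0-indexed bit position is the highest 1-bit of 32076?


0b111110101001100. Highest set bit at position 14

14


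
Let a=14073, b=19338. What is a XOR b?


14073 ^ 19338 = 32115

32115


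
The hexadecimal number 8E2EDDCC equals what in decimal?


8E2EDDCC hex = 2385436108 decimal

2385436108


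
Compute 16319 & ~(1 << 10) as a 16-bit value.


16319 & ~(1 << 10) = 15295

15295


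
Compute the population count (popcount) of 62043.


0b1111001001011011 has 10 set bits

10


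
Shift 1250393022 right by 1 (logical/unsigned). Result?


0b1001010100001110111101110111110 >> 1 = 0b100101010000111011110111011111 = 625196511

625196511


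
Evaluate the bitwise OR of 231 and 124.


0b11100111 | 0b1111100 = 0b11111111 = 255

255


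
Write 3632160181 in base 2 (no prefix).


3632160181 = 11011000011111100101110110110101 in binary

11011000011111100101110110110101


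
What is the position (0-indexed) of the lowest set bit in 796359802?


0b101111011101110111110001111010. Lowest set bit at position 1

1


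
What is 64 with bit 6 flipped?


64 ^ (1 << 6) = 64 ^ 64 = 0

0


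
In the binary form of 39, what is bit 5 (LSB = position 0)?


0b100111, position 5 = 1

1


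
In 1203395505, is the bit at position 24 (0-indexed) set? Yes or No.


0b1000111101110100101101110110001, bit 24 = 1. Yes

Yes


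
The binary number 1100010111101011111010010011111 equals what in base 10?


1100010111101011111010010011111 in decimal = 1660286111

1660286111


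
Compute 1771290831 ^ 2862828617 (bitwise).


0b1101001100100111100000011001111 ^ 0b10101010101000110100110001001001 = 0b11000011001100001000110010000110 = 3274738822

3274738822


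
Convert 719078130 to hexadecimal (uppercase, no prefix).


719078130 = 2ADC42F2 hex

2ADC42F2


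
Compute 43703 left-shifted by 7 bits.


0b1010101010110111 << 7 = 0b10101010101101110000000 = 5593984

5593984


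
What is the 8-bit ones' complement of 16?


16 ^ 255 = 239

239


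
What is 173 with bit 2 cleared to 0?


173 & ~(1 << 2) = 169

169


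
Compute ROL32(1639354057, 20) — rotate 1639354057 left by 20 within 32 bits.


Rotate 0b1100001101101101000111011001001 left by 20 (32-bit) = 0b11101100100101100001101101101000 = 3969260392

3969260392


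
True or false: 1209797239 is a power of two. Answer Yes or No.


0b1001000000111000000101001110111. Multiple bits set => No

No


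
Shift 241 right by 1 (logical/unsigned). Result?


0b11110001 >> 1 = 0b1111000 = 120

120


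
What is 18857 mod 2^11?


18857 & 2047 = 425

425


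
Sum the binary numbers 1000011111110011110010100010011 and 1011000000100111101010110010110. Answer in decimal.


1000011111110011110010100010011 + 1011000000100111101010110010110 = 10011100000011011011101010101001 = 2618145449

2618145449


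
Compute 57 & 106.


0b111001 & 0b1101010 = 0b101000 = 40

40


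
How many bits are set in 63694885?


0b11110010111110100000100101 has 14 set bits

14


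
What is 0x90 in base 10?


90 hex = 144 decimal

144


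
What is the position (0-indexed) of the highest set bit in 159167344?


0b1001011111001011001101110000. Highest set bit at position 27

27


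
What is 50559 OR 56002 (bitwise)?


0b1100010101111111 | 0b1101101011000010 = 0b1101111111111111 = 57343

57343


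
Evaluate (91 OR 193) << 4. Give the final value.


Step 1: 91 | 193 = 219
Step 2: 219 << 4 = 3504

3504


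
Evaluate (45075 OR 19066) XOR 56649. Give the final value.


Step 1: 45075 | 19066 = 64123
Step 2: 64123 ^ 56649 = 10034

10034


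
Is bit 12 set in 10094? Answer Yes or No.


0b10011101101110, bit 12 = 0. No

No


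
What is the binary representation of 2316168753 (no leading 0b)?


2316168753 = 10001010000011011110111000110001 in binary

10001010000011011110111000110001


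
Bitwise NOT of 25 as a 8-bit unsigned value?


~0b11001 = 0b11100110 = 230 (8-bit unsigned)

230


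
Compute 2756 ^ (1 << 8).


2756 ^ (1 << 8) = 2756 ^ 256 = 3012

3012


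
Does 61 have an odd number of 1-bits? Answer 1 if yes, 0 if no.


0b111101 has 5 ones => parity 1

1


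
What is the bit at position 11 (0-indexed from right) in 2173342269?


0b10000001100010101001001000111101, position 11 = 0

0


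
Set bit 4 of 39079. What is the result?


39079 | (1 << 4) = 39079 | 16 = 39095

39095


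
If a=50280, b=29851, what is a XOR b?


50280 ^ 29851 = 45299

45299


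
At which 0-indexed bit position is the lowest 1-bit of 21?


0b10101. Lowest set bit at position 0

0


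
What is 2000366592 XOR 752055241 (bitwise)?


0b1110111001110110010110000000000 ^ 0b101100110100110111001111001001 = 0b1011011111010000101111111001001 = 1541955529

1541955529


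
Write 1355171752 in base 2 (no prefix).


1355171752 = 1010000110001100100011110101000 in binary

1010000110001100100011110101000


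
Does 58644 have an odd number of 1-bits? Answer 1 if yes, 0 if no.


0b1110010100010100 has 7 ones => parity 1

1


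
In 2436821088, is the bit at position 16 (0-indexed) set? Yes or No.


0b10010001001111101111000001100000, bit 16 = 0. No

No


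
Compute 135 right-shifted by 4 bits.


0b10000111 >> 4 = 0b1000 = 8

8


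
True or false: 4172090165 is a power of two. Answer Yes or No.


0b11111000101011010000101100110101. Multiple bits set => No

No


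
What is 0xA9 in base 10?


A9 hex = 169 decimal

169


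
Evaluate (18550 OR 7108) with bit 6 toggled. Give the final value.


Step 1: 18550 | 7108 = 23542
Step 2: 23542 ^ (1 << 6) = 23542 ^ 64 = 23478

23478


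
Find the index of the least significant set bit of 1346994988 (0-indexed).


0b1010000010010011000001100101100. Lowest set bit at position 2

2


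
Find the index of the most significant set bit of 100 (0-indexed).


0b1100100. Highest set bit at position 6

6


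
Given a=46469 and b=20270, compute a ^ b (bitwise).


46469 ^ 20270 = 64171

64171


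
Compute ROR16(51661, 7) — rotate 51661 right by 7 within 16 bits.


Rotate 0b1100100111001101 right by 7 (16-bit) = 0b1001101110010011 = 39827

39827


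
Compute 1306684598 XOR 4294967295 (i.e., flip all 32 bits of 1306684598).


1306684598 ^ 4294967295 = 2988282697

2988282697


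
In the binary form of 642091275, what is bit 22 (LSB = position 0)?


0b100110010001011000100100001011, position 22 = 1

1


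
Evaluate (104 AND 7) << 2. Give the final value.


Step 1: 104 & 7 = 0
Step 2: 0 << 2 = 0

0


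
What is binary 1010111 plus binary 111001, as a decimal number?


1010111 + 111001 = 10010000 = 144

144


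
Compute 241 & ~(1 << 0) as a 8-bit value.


241 & ~(1 << 0) = 240

240


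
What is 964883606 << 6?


0b111001100000101111010010010110 << 6 = 0b111001100000101111010010010110000000 = 61752550784

61752550784


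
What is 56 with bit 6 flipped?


56 ^ (1 << 6) = 56 ^ 64 = 120

120


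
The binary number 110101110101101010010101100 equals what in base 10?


110101110101101010010101100 in decimal = 112907436

112907436


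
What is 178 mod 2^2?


178 & 3 = 2

2


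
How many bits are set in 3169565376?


0b10111100111010111011101011000000 has 18 set bits

18


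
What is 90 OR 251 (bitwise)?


0b1011010 | 0b11111011 = 0b11111011 = 251

251


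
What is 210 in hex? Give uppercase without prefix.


210 = D2 hex

D2


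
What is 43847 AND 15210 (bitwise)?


0b1010101101000111 & 0b11101101101010 = 0b10101101000010 = 11074

11074


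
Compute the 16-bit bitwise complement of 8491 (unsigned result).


~0b10000100101011 = 0b1101111011010100 = 57044 (16-bit unsigned)

57044


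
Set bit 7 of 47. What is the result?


47 | (1 << 7) = 47 | 128 = 175

175


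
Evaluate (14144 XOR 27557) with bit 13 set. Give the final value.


Step 1: 14144 ^ 27557 = 23781
Step 2: 23781 | (1 << 13) = 23781 | 8192 = 31973

31973


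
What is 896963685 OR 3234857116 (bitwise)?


0b110101011101101001010001100101 | 0b11000000110100000000000010011100 = 0b11110101111101101001010011111101 = 4126577917

4126577917


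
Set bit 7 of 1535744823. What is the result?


1535744823 | (1 << 7) = 1535744823 | 128 = 1535744951

1535744951


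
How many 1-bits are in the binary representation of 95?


0b1011111 has 6 set bits

6


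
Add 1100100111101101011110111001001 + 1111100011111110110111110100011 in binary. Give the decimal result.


1100100111101101011110111001001 + 1111100011111110110111110100011 = 11100001011101100010110101101100 = 3782618476

3782618476


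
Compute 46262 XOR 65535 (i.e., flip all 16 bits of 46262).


46262 ^ 65535 = 19273

19273


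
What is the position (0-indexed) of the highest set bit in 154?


0b10011010. Highest set bit at position 7

7


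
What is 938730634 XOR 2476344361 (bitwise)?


0b110111111100111110010010001010 ^ 0b10010011100110100000010000101001 = 0b10100100011010011110000010100011 = 2758402211

2758402211


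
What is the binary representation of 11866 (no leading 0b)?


11866 = 10111001011010 in binary

10111001011010


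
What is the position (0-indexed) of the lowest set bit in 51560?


0b1100100101101000. Lowest set bit at position 3

3


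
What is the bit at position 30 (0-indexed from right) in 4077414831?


0b11110011000010000110100110101111, position 30 = 1

1


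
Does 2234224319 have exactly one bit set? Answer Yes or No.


0b10000101001010111000111010111111. Multiple bits set => No

No


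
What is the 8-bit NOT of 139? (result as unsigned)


~0b10001011 = 0b1110100 = 116 (8-bit unsigned)

116


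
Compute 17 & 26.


0b10001 & 0b11010 = 0b10000 = 16

16


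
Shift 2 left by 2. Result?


0b10 << 2 = 0b1000 = 8

8


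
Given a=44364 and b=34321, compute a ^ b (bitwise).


44364 ^ 34321 = 11101

11101


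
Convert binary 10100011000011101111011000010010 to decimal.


10100011000011101111011000010010 in decimal = 2735666706

2735666706


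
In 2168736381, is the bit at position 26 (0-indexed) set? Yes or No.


0b10000001010001000100101001111101, bit 26 = 0. No

No


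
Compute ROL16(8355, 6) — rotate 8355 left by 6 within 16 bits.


Rotate 0b10000010100011 left by 6 (16-bit) = 0b10100011001000 = 10440

10440


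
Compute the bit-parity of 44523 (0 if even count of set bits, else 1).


0b1010110111101011 has 11 ones => parity 1

1


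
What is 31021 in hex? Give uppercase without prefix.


31021 = 792D hex

792D


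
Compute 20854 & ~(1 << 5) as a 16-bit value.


20854 & ~(1 << 5) = 20822

20822


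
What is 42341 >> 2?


0b1010010101100101 >> 2 = 0b10100101011001 = 10585

10585


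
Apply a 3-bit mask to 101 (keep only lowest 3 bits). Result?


101 & 7 = 5

5


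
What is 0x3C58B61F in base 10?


3C58B61F hex = 1012446751 decimal

1012446751


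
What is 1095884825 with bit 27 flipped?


1095884825 ^ (1 << 27) = 1095884825 ^ 134217728 = 1230102553

1230102553


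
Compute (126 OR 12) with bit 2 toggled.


Step 1: 126 | 12 = 126
Step 2: 126 ^ (1 << 2) = 126 ^ 4 = 122

122


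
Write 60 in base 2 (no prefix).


60 = 111100 in binary

111100


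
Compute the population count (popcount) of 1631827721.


0b1100001010000111011011100001001 has 14 set bits

14


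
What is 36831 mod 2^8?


36831 & 255 = 223

223


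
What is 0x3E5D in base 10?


3E5D hex = 15965 decimal

15965


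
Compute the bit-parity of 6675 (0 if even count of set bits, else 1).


0b1101000010011 has 6 ones => parity 0

0


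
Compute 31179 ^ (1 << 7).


31179 ^ (1 << 7) = 31179 ^ 128 = 31051

31051


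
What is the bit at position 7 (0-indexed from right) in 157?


0b10011101, position 7 = 1

1


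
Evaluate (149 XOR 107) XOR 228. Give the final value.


Step 1: 149 ^ 107 = 254
Step 2: 254 ^ 228 = 26

26


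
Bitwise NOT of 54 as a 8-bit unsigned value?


~0b110110 = 0b11001001 = 201 (8-bit unsigned)

201


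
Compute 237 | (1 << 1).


237 | (1 << 1) = 237 | 2 = 239

239


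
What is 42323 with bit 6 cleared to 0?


42323 & ~(1 << 6) = 42259

42259


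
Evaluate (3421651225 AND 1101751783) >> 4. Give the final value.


Step 1: 3421651225 & 1101751783 = 1101152513
Step 2: 1101152513 >> 4 = 68822032

68822032


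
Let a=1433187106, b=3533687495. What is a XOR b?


1433187106 ^ 3533687495 = 2280880613

2280880613


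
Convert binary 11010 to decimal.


11010 in decimal = 26

26


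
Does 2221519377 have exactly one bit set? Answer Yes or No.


0b10000100011010011011001000010001. Multiple bits set => No

No


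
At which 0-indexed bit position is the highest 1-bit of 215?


0b11010111. Highest set bit at position 7

7
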